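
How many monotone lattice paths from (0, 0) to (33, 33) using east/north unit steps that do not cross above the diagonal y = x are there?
C_33 = 212336130412243110

These NE paths below the diagonal are counted by the Catalan number C_n = (1/(n + 1)) · C(2n, n). For n = 33: C_33 = (1/34) · C(66, 33) = 7219428434016265740/34 = 212336130412243110.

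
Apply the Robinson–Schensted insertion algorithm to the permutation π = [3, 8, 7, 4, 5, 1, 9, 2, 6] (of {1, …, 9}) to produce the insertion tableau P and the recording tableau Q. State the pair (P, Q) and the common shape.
P = [1, 2, 5, 6] / [3, 4, 9] / [7] / [8];  Q = [1, 2, 5, 7] / [3, 8, 9] / [4] / [6];  common shape = (4, 3, 1, 1)

Row-insert the values π_1, π_2, … into P one at a time, bumping the leftmost entry strictly greater than the inserted value down to the next row. The recording tableau Q records, in position (i, j), the step at which that cell was added to P.
  Insert 3 (step 1): P = [3];  Q = [1]
  Insert 8 (step 2): P = [3, 8];  Q = [1, 2]
  Insert 7 (step 3): P = [3, 7] / [8];  Q = [1, 2] / [3]
  Insert 4 (step 4): P = [3, 4] / [7] / [8];  Q = [1, 2] / [3] / [4]
  Insert 5 (step 5): P = [3, 4, 5] / [7] / [8];  Q = [1, 2, 5] / [3] / [4]
  Insert 1 (step 6): P = [1, 4, 5] / [3] / [7] / [8];  Q = [1, 2, 5] / [3] / [4] / [6]
  Insert 9 (step 7): P = [1, 4, 5, 9] / [3] / [7] / [8];  Q = [1, 2, 5, 7] / [3] / [4] / [6]
  Insert 2 (step 8): P = [1, 2, 5, 9] / [3, 4] / [7] / [8];  Q = [1, 2, 5, 7] / [3, 8] / [4] / [6]
  Insert 6 (step 9): P = [1, 2, 5, 6] / [3, 4, 9] / [7] / [8];  Q = [1, 2, 5, 7] / [3, 8, 9] / [4] / [6]
Final shape: (4, 3, 1, 1).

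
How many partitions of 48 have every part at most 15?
p(48, parts ≤ 15) = 104875

Use the recurrence p(n, m) = p(n, m−1) + p(n−m, m): either the largest part is < m (count p(n, m−1)) or the largest part is exactly m (remove one copy of m, count p(n−m, m)). With p(0, ·) = 1 this gives p(48, parts ≤ 15) = 104875. (By conjugating Young diagrams, this also counts partitions of 48 into at most 15 parts.)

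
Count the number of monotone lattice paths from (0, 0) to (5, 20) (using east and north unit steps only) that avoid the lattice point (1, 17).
Number of paths = 52500

Total paths from (0, 0) to (5, 20): C(25, 5) = 53130. Paths through (1, 17): (paths (0, 0) → (1, 17)) × (paths (1, 17) → (5, 20)) = C(18, 1) · C(7, 4) = 18 · 35 = 630. Avoidance count = 53130 − 630 = 52500.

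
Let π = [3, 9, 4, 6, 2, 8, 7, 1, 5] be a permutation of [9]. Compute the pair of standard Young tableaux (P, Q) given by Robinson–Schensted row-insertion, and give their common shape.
P = [1, 4, 5, 7] / [2, 6] / [3, 8] / [9];  Q = [1, 2, 4, 6] / [3, 7] / [5, 9] / [8];  common shape = (4, 2, 2, 1)

Row-insert the values π_1, π_2, … into P one at a time, bumping the leftmost entry strictly greater than the inserted value down to the next row. The recording tableau Q records, in position (i, j), the step at which that cell was added to P.
  Insert 3 (step 1): P = [3];  Q = [1]
  Insert 9 (step 2): P = [3, 9];  Q = [1, 2]
  Insert 4 (step 3): P = [3, 4] / [9];  Q = [1, 2] / [3]
  Insert 6 (step 4): P = [3, 4, 6] / [9];  Q = [1, 2, 4] / [3]
  Insert 2 (step 5): P = [2, 4, 6] / [3] / [9];  Q = [1, 2, 4] / [3] / [5]
  Insert 8 (step 6): P = [2, 4, 6, 8] / [3] / [9];  Q = [1, 2, 4, 6] / [3] / [5]
  Insert 7 (step 7): P = [2, 4, 6, 7] / [3, 8] / [9];  Q = [1, 2, 4, 6] / [3, 7] / [5]
  Insert 1 (step 8): P = [1, 4, 6, 7] / [2, 8] / [3] / [9];  Q = [1, 2, 4, 6] / [3, 7] / [5] / [8]
  Insert 5 (step 9): P = [1, 4, 5, 7] / [2, 6] / [3, 8] / [9];  Q = [1, 2, 4, 6] / [3, 7] / [5, 9] / [8]
Final shape: (4, 2, 2, 1).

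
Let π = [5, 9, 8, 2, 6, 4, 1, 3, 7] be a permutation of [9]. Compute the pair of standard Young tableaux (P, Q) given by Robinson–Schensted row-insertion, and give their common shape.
P = [1, 3, 7] / [2, 4] / [5, 6] / [8] / [9];  Q = [1, 2, 9] / [3, 5] / [4, 8] / [6] / [7];  common shape = (3, 2, 2, 1, 1)

Row-insert the values π_1, π_2, … into P one at a time, bumping the leftmost entry strictly greater than the inserted value down to the next row. The recording tableau Q records, in position (i, j), the step at which that cell was added to P.
  Insert 5 (step 1): P = [5];  Q = [1]
  Insert 9 (step 2): P = [5, 9];  Q = [1, 2]
  Insert 8 (step 3): P = [5, 8] / [9];  Q = [1, 2] / [3]
  Insert 2 (step 4): P = [2, 8] / [5] / [9];  Q = [1, 2] / [3] / [4]
  Insert 6 (step 5): P = [2, 6] / [5, 8] / [9];  Q = [1, 2] / [3, 5] / [4]
  Insert 4 (step 6): P = [2, 4] / [5, 6] / [8] / [9];  Q = [1, 2] / [3, 5] / [4] / [6]
  Insert 1 (step 7): P = [1, 4] / [2, 6] / [5] / [8] / [9];  Q = [1, 2] / [3, 5] / [4] / [6] / [7]
  Insert 3 (step 8): P = [1, 3] / [2, 4] / [5, 6] / [8] / [9];  Q = [1, 2] / [3, 5] / [4, 8] / [6] / [7]
  Insert 7 (step 9): P = [1, 3, 7] / [2, 4] / [5, 6] / [8] / [9];  Q = [1, 2, 9] / [3, 5] / [4, 8] / [6] / [7]
Final shape: (3, 2, 2, 1, 1).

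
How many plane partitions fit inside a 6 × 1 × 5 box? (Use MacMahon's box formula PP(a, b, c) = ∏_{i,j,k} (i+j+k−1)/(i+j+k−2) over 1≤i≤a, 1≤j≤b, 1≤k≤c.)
PP(6, 1, 5) = 462

Evaluate the triple product over i = 1..6, j = 1..1, k = 1..5. The factors are (2/1) · (3/2) · (4/3) · (5/4) · (6/5) · (3/2) · (4/3) · (5/4) · … (30 factors total). The numerators and denominators telescope so the product is an integer; carrying out the multiplication exactly gives PP(6, 1, 5) = 462.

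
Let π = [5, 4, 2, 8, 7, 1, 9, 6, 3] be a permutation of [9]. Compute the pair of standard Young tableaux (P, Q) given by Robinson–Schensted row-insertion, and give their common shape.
P = [1, 3, 9] / [2, 6] / [4, 7] / [5, 8];  Q = [1, 4, 7] / [2, 5] / [3, 8] / [6, 9];  common shape = (3, 2, 2, 2)

Row-insert the values π_1, π_2, … into P one at a time, bumping the leftmost entry strictly greater than the inserted value down to the next row. The recording tableau Q records, in position (i, j), the step at which that cell was added to P.
  Insert 5 (step 1): P = [5];  Q = [1]
  Insert 4 (step 2): P = [4] / [5];  Q = [1] / [2]
  Insert 2 (step 3): P = [2] / [4] / [5];  Q = [1] / [2] / [3]
  Insert 8 (step 4): P = [2, 8] / [4] / [5];  Q = [1, 4] / [2] / [3]
  Insert 7 (step 5): P = [2, 7] / [4, 8] / [5];  Q = [1, 4] / [2, 5] / [3]
  Insert 1 (step 6): P = [1, 7] / [2, 8] / [4] / [5];  Q = [1, 4] / [2, 5] / [3] / [6]
  Insert 9 (step 7): P = [1, 7, 9] / [2, 8] / [4] / [5];  Q = [1, 4, 7] / [2, 5] / [3] / [6]
  Insert 6 (step 8): P = [1, 6, 9] / [2, 7] / [4, 8] / [5];  Q = [1, 4, 7] / [2, 5] / [3, 8] / [6]
  Insert 3 (step 9): P = [1, 3, 9] / [2, 6] / [4, 7] / [5, 8];  Q = [1, 4, 7] / [2, 5] / [3, 8] / [6, 9]
Final shape: (3, 2, 2, 2).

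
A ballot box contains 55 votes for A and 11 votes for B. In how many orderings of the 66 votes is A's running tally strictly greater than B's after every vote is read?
Strict-lead orderings = 716055197312

Total orderings of the 66 votes with 55 for A: C(66, 55) = 1074082795968. By the Bertrand ballot formula (Cycle Lemma / reflection principle), the number of orderings in which A is strictly ahead of B throughout is (p − q)/(p + q) · C(p + q, p) = (55 − 11)/(55 + 11) · 1074082795968 = 716055197312.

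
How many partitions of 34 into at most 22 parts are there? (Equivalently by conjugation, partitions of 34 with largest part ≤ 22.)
p(34, parts ≤ 22) = 12115

Use the recurrence p(n, m) = p(n, m−1) + p(n−m, m): either the largest part is < m (count p(n, m−1)) or the largest part is exactly m (remove one copy of m, count p(n−m, m)). With p(0, ·) = 1 this gives p(34, parts ≤ 22) = 12115. (By conjugating Young diagrams, this also counts partitions of 34 into at most 22 parts.)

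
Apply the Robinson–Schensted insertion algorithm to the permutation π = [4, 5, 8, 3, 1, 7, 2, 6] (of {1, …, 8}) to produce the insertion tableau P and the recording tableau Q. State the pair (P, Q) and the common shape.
P = [1, 2, 6] / [3, 5, 7] / [4, 8];  Q = [1, 2, 3] / [4, 6, 8] / [5, 7];  common shape = (3, 3, 2)

Row-insert the values π_1, π_2, … into P one at a time, bumping the leftmost entry strictly greater than the inserted value down to the next row. The recording tableau Q records, in position (i, j), the step at which that cell was added to P.
  Insert 4 (step 1): P = [4];  Q = [1]
  Insert 5 (step 2): P = [4, 5];  Q = [1, 2]
  Insert 8 (step 3): P = [4, 5, 8];  Q = [1, 2, 3]
  Insert 3 (step 4): P = [3, 5, 8] / [4];  Q = [1, 2, 3] / [4]
  Insert 1 (step 5): P = [1, 5, 8] / [3] / [4];  Q = [1, 2, 3] / [4] / [5]
  Insert 7 (step 6): P = [1, 5, 7] / [3, 8] / [4];  Q = [1, 2, 3] / [4, 6] / [5]
  Insert 2 (step 7): P = [1, 2, 7] / [3, 5] / [4, 8];  Q = [1, 2, 3] / [4, 6] / [5, 7]
  Insert 6 (step 8): P = [1, 2, 6] / [3, 5, 7] / [4, 8];  Q = [1, 2, 3] / [4, 6, 8] / [5, 7]
Final shape: (3, 3, 2).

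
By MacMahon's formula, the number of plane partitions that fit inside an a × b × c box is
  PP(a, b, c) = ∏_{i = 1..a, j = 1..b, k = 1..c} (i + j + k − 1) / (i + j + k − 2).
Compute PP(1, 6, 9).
PP(1, 6, 9) = 5005

Evaluate the triple product over i = 1..1, j = 1..6, k = 1..9. The factors are (2/1) · (3/2) · (4/3) · (5/4) · (6/5) · (7/6) · (8/7) · (9/8) · … (54 factors total). The numerators and denominators telescope so the product is an integer; carrying out the multiplication exactly gives PP(1, 6, 9) = 5005.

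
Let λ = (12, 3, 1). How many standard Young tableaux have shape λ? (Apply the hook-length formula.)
# SYT of shape (12, 3, 1) = 3900

Hook-length formula: f^λ = n! / Π hook(c), product over all cells c of the Young diagram. For λ = (12, 3, 1), n = 16 boxes. Hook lengths by row (left-to-right, top-to-bottom): [14, 12, 11, 9, 8, 7, 6, 5, 4, 3, 2, 1]; [4, 2, 1]; [1]. Product of hooks = 5364817920. So f^λ = 16! / 5364817920 = 20922789888000 / 5364817920 = 3900.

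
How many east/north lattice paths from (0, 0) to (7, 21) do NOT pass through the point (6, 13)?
Number of paths = 939852

Total paths from (0, 0) to (7, 21): C(28, 7) = 1184040. Paths through (6, 13): (paths (0, 0) → (6, 13)) × (paths (6, 13) → (7, 21)) = C(19, 6) · C(9, 1) = 27132 · 9 = 244188. Avoidance count = 1184040 − 244188 = 939852.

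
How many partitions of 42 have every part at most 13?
p(42, parts ≤ 13) = 35452

Use the recurrence p(n, m) = p(n, m−1) + p(n−m, m): either the largest part is < m (count p(n, m−1)) or the largest part is exactly m (remove one copy of m, count p(n−m, m)). With p(0, ·) = 1 this gives p(42, parts ≤ 13) = 35452. (By conjugating Young diagrams, this also counts partitions of 42 into at most 13 parts.)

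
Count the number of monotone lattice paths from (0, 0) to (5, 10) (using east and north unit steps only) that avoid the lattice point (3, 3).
Number of paths = 2283

Total paths from (0, 0) to (5, 10): C(15, 5) = 3003. Paths through (3, 3): (paths (0, 0) → (3, 3)) × (paths (3, 3) → (5, 10)) = C(6, 3) · C(9, 2) = 20 · 36 = 720. Avoidance count = 3003 − 720 = 2283.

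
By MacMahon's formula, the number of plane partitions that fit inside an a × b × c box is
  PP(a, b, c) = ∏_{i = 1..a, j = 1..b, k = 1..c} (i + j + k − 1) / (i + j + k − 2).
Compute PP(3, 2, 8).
PP(3, 2, 8) = 9075

Evaluate the triple product over i = 1..3, j = 1..2, k = 1..8. The factors are (2/1) · (3/2) · (4/3) · (5/4) · (6/5) · (7/6) · (8/7) · (9/8) · … (48 factors total). The numerators and denominators telescope so the product is an integer; carrying out the multiplication exactly gives PP(3, 2, 8) = 9075.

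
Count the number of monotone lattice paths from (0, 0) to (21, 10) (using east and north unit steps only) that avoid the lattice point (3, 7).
Number of paths = 44192565

Total paths from (0, 0) to (21, 10): C(31, 21) = 44352165. Paths through (3, 7): (paths (0, 0) → (3, 7)) × (paths (3, 7) → (21, 10)) = C(10, 3) · C(21, 18) = 120 · 1330 = 159600. Avoidance count = 44352165 − 159600 = 44192565.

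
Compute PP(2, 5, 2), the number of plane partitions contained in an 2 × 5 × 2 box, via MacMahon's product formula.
PP(2, 5, 2) = 196

Evaluate the triple product over i = 1..2, j = 1..5, k = 1..2. The factors are (2/1) · (3/2) · (3/2) · (4/3) · (4/3) · (5/4) · (5/4) · (6/5) · … (20 factors total). The numerators and denominators telescope so the product is an integer; carrying out the multiplication exactly gives PP(2, 5, 2) = 196.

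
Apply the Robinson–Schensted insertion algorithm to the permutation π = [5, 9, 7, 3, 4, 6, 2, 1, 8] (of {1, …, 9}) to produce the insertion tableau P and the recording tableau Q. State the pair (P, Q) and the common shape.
P = [1, 4, 6, 8] / [2, 7] / [3] / [5] / [9];  Q = [1, 2, 6, 9] / [3, 5] / [4] / [7] / [8];  common shape = (4, 2, 1, 1, 1)

Row-insert the values π_1, π_2, … into P one at a time, bumping the leftmost entry strictly greater than the inserted value down to the next row. The recording tableau Q records, in position (i, j), the step at which that cell was added to P.
  Insert 5 (step 1): P = [5];  Q = [1]
  Insert 9 (step 2): P = [5, 9];  Q = [1, 2]
  Insert 7 (step 3): P = [5, 7] / [9];  Q = [1, 2] / [3]
  Insert 3 (step 4): P = [3, 7] / [5] / [9];  Q = [1, 2] / [3] / [4]
  Insert 4 (step 5): P = [3, 4] / [5, 7] / [9];  Q = [1, 2] / [3, 5] / [4]
  Insert 6 (step 6): P = [3, 4, 6] / [5, 7] / [9];  Q = [1, 2, 6] / [3, 5] / [4]
  Insert 2 (step 7): P = [2, 4, 6] / [3, 7] / [5] / [9];  Q = [1, 2, 6] / [3, 5] / [4] / [7]
  Insert 1 (step 8): P = [1, 4, 6] / [2, 7] / [3] / [5] / [9];  Q = [1, 2, 6] / [3, 5] / [4] / [7] / [8]
  Insert 8 (step 9): P = [1, 4, 6, 8] / [2, 7] / [3] / [5] / [9];  Q = [1, 2, 6, 9] / [3, 5] / [4] / [7] / [8]
Final shape: (4, 2, 1, 1, 1).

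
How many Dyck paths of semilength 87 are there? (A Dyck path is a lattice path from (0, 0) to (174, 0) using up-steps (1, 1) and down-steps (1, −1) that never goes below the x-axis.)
C_87 = 16435314834665426797069144960762886143367590394940

These Dyck paths are counted by the Catalan number C_n = (1/(n + 1)) · C(2n, n). For n = 87: C_87 = (1/88) · C(174, 87) = 1446307705450557558142084756547133980616347954754720/88 = 16435314834665426797069144960762886143367590394940.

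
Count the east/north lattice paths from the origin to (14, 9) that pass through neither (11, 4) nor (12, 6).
Number of paths = 596060

Inclusion–exclusion. Total paths: C(23, 14) = 817190. Through P₁: C(15, 11)·C(8, 3) = 76440. Through P₂: C(18, 12)·C(5, 2) = 185640. Since P₁ is strictly southwest of P₂, a monotone path through both must visit P₁ then P₂; paths through both = C(15, 11)·C(3, 1)·C(5, 2) = 40950. Avoid both = 817190 − 76440 − 185640 + 40950 = 596060.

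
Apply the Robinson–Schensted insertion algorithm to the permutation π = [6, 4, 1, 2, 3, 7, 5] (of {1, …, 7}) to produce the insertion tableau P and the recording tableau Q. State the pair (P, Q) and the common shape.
P = [1, 2, 3, 5] / [4, 7] / [6];  Q = [1, 4, 5, 6] / [2, 7] / [3];  common shape = (4, 2, 1)

Row-insert the values π_1, π_2, … into P one at a time, bumping the leftmost entry strictly greater than the inserted value down to the next row. The recording tableau Q records, in position (i, j), the step at which that cell was added to P.
  Insert 6 (step 1): P = [6];  Q = [1]
  Insert 4 (step 2): P = [4] / [6];  Q = [1] / [2]
  Insert 1 (step 3): P = [1] / [4] / [6];  Q = [1] / [2] / [3]
  Insert 2 (step 4): P = [1, 2] / [4] / [6];  Q = [1, 4] / [2] / [3]
  Insert 3 (step 5): P = [1, 2, 3] / [4] / [6];  Q = [1, 4, 5] / [2] / [3]
  Insert 7 (step 6): P = [1, 2, 3, 7] / [4] / [6];  Q = [1, 4, 5, 6] / [2] / [3]
  Insert 5 (step 7): P = [1, 2, 3, 5] / [4, 7] / [6];  Q = [1, 4, 5, 6] / [2, 7] / [3]
Final shape: (4, 2, 1).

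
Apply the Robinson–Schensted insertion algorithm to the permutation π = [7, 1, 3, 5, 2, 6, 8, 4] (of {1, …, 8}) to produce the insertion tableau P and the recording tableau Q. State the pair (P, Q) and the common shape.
P = [1, 2, 4, 6, 8] / [3, 5] / [7];  Q = [1, 3, 4, 6, 7] / [2, 8] / [5];  common shape = (5, 2, 1)

Row-insert the values π_1, π_2, … into P one at a time, bumping the leftmost entry strictly greater than the inserted value down to the next row. The recording tableau Q records, in position (i, j), the step at which that cell was added to P.
  Insert 7 (step 1): P = [7];  Q = [1]
  Insert 1 (step 2): P = [1] / [7];  Q = [1] / [2]
  Insert 3 (step 3): P = [1, 3] / [7];  Q = [1, 3] / [2]
  Insert 5 (step 4): P = [1, 3, 5] / [7];  Q = [1, 3, 4] / [2]
  Insert 2 (step 5): P = [1, 2, 5] / [3] / [7];  Q = [1, 3, 4] / [2] / [5]
  Insert 6 (step 6): P = [1, 2, 5, 6] / [3] / [7];  Q = [1, 3, 4, 6] / [2] / [5]
  Insert 8 (step 7): P = [1, 2, 5, 6, 8] / [3] / [7];  Q = [1, 3, 4, 6, 7] / [2] / [5]
  Insert 4 (step 8): P = [1, 2, 4, 6, 8] / [3, 5] / [7];  Q = [1, 3, 4, 6, 7] / [2, 8] / [5]
Final shape: (5, 2, 1).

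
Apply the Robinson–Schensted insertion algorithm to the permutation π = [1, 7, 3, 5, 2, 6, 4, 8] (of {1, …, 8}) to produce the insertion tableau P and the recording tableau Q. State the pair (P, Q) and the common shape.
P = [1, 2, 4, 6, 8] / [3, 5] / [7];  Q = [1, 2, 4, 6, 8] / [3, 7] / [5];  common shape = (5, 2, 1)

Row-insert the values π_1, π_2, … into P one at a time, bumping the leftmost entry strictly greater than the inserted value down to the next row. The recording tableau Q records, in position (i, j), the step at which that cell was added to P.
  Insert 1 (step 1): P = [1];  Q = [1]
  Insert 7 (step 2): P = [1, 7];  Q = [1, 2]
  Insert 3 (step 3): P = [1, 3] / [7];  Q = [1, 2] / [3]
  Insert 5 (step 4): P = [1, 3, 5] / [7];  Q = [1, 2, 4] / [3]
  Insert 2 (step 5): P = [1, 2, 5] / [3] / [7];  Q = [1, 2, 4] / [3] / [5]
  Insert 6 (step 6): P = [1, 2, 5, 6] / [3] / [7];  Q = [1, 2, 4, 6] / [3] / [5]
  Insert 4 (step 7): P = [1, 2, 4, 6] / [3, 5] / [7];  Q = [1, 2, 4, 6] / [3, 7] / [5]
  Insert 8 (step 8): P = [1, 2, 4, 6, 8] / [3, 5] / [7];  Q = [1, 2, 4, 6, 8] / [3, 7] / [5]
Final shape: (5, 2, 1).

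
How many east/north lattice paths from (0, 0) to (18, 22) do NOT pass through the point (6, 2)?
Number of paths = 107058062280

Total paths from (0, 0) to (18, 22): C(40, 18) = 113380261800. Paths through (6, 2): (paths (0, 0) → (6, 2)) × (paths (6, 2) → (18, 22)) = C(8, 6) · C(32, 12) = 28 · 225792840 = 6322199520. Avoidance count = 113380261800 − 6322199520 = 107058062280.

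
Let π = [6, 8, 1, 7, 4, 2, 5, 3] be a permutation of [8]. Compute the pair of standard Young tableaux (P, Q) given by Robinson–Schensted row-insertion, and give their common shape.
P = [1, 2, 3] / [4, 5] / [6, 7] / [8];  Q = [1, 2, 7] / [3, 4] / [5, 8] / [6];  common shape = (3, 2, 2, 1)

Row-insert the values π_1, π_2, … into P one at a time, bumping the leftmost entry strictly greater than the inserted value down to the next row. The recording tableau Q records, in position (i, j), the step at which that cell was added to P.
  Insert 6 (step 1): P = [6];  Q = [1]
  Insert 8 (step 2): P = [6, 8];  Q = [1, 2]
  Insert 1 (step 3): P = [1, 8] / [6];  Q = [1, 2] / [3]
  Insert 7 (step 4): P = [1, 7] / [6, 8];  Q = [1, 2] / [3, 4]
  Insert 4 (step 5): P = [1, 4] / [6, 7] / [8];  Q = [1, 2] / [3, 4] / [5]
  Insert 2 (step 6): P = [1, 2] / [4, 7] / [6] / [8];  Q = [1, 2] / [3, 4] / [5] / [6]
  Insert 5 (step 7): P = [1, 2, 5] / [4, 7] / [6] / [8];  Q = [1, 2, 7] / [3, 4] / [5] / [6]
  Insert 3 (step 8): P = [1, 2, 3] / [4, 5] / [6, 7] / [8];  Q = [1, 2, 7] / [3, 4] / [5, 8] / [6]
Final shape: (3, 2, 2, 1).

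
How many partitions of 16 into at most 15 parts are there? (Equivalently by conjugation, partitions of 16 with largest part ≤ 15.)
p(16, parts ≤ 15) = 230

Partitions of 16 with all parts ≤ 15: 15+1, 14+2, 14+1+1, 13+3, 13+2+1, 13+1+1+1, 12+4, 12+3+1, 12+2+2, 12+2+1+1, 12+1+1+1+1, 11+5, 11+4+1, 11+3+2, 11+3+1+1, 11+2+2+1, 11+2+1+1+1, 11+1+1+1+1+1, 10+6, 10+5+1, 10+4+2, 10+4+1+1, 10+3+3, 10+3+2+1, 10+3+1+1+1, 10+2+2+2, 10+2+2+1+1, 10+2+1+1+1+1, 10+1+1+1+1+1+1, 9+7, … (230 total). Count = 230.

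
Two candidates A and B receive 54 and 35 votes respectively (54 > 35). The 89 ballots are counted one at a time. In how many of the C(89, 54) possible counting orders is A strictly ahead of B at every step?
Strict-lead orderings = 1477427589907020449807208

Total orderings of the 89 votes with 54 for A: C(89, 54) = 6920581868511832633307448. By the Bertrand ballot formula (Cycle Lemma / reflection principle), the number of orderings in which A is strictly ahead of B throughout is (p − q)/(p + q) · C(p + q, p) = (54 − 35)/(54 + 35) · 6920581868511832633307448 = 1477427589907020449807208.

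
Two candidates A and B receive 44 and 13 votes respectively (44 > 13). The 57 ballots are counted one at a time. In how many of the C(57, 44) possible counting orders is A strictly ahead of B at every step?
Strict-lead orderings = 1331529425100

Total orderings of the 57 votes with 44 for A: C(57, 44) = 2448296039700. By the Bertrand ballot formula (Cycle Lemma / reflection principle), the number of orderings in which A is strictly ahead of B throughout is (p − q)/(p + q) · C(p + q, p) = (44 − 13)/(44 + 13) · 2448296039700 = 1331529425100.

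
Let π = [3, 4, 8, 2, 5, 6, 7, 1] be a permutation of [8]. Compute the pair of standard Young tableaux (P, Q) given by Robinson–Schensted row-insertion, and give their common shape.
P = [1, 4, 5, 6, 7] / [2, 8] / [3];  Q = [1, 2, 3, 6, 7] / [4, 5] / [8];  common shape = (5, 2, 1)

Row-insert the values π_1, π_2, … into P one at a time, bumping the leftmost entry strictly greater than the inserted value down to the next row. The recording tableau Q records, in position (i, j), the step at which that cell was added to P.
  Insert 3 (step 1): P = [3];  Q = [1]
  Insert 4 (step 2): P = [3, 4];  Q = [1, 2]
  Insert 8 (step 3): P = [3, 4, 8];  Q = [1, 2, 3]
  Insert 2 (step 4): P = [2, 4, 8] / [3];  Q = [1, 2, 3] / [4]
  Insert 5 (step 5): P = [2, 4, 5] / [3, 8];  Q = [1, 2, 3] / [4, 5]
  Insert 6 (step 6): P = [2, 4, 5, 6] / [3, 8];  Q = [1, 2, 3, 6] / [4, 5]
  Insert 7 (step 7): P = [2, 4, 5, 6, 7] / [3, 8];  Q = [1, 2, 3, 6, 7] / [4, 5]
  Insert 1 (step 8): P = [1, 4, 5, 6, 7] / [2, 8] / [3];  Q = [1, 2, 3, 6, 7] / [4, 5] / [8]
Final shape: (5, 2, 1).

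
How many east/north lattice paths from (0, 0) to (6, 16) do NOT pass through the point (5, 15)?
Number of paths = 43605

Total paths from (0, 0) to (6, 16): C(22, 6) = 74613. Paths through (5, 15): (paths (0, 0) → (5, 15)) × (paths (5, 15) → (6, 16)) = C(20, 5) · C(2, 1) = 15504 · 2 = 31008. Avoidance count = 74613 − 31008 = 43605.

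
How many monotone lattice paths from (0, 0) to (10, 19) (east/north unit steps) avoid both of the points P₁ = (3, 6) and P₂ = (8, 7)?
Number of paths = 12978609

Inclusion–exclusion. Total paths: C(29, 10) = 20030010. Through P₁: C(9, 3)·C(20, 7) = 6511680. Through P₂: C(15, 8)·C(14, 2) = 585585. Since P₁ is strictly southwest of P₂, a monotone path through both must visit P₁ then P₂; paths through both = C(9, 3)·C(6, 5)·C(14, 2) = 45864. Avoid both = 20030010 − 6511680 − 585585 + 45864 = 12978609.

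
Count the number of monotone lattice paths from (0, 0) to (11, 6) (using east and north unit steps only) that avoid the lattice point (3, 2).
Number of paths = 7426

Total paths from (0, 0) to (11, 6): C(17, 11) = 12376. Paths through (3, 2): (paths (0, 0) → (3, 2)) × (paths (3, 2) → (11, 6)) = C(5, 3) · C(12, 8) = 10 · 495 = 4950. Avoidance count = 12376 − 4950 = 7426.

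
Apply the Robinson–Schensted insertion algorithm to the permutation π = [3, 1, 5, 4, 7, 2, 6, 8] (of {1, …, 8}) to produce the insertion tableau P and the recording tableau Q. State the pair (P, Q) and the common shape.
P = [1, 2, 6, 8] / [3, 4, 7] / [5];  Q = [1, 3, 5, 8] / [2, 4, 7] / [6];  common shape = (4, 3, 1)

Row-insert the values π_1, π_2, … into P one at a time, bumping the leftmost entry strictly greater than the inserted value down to the next row. The recording tableau Q records, in position (i, j), the step at which that cell was added to P.
  Insert 3 (step 1): P = [3];  Q = [1]
  Insert 1 (step 2): P = [1] / [3];  Q = [1] / [2]
  Insert 5 (step 3): P = [1, 5] / [3];  Q = [1, 3] / [2]
  Insert 4 (step 4): P = [1, 4] / [3, 5];  Q = [1, 3] / [2, 4]
  Insert 7 (step 5): P = [1, 4, 7] / [3, 5];  Q = [1, 3, 5] / [2, 4]
  Insert 2 (step 6): P = [1, 2, 7] / [3, 4] / [5];  Q = [1, 3, 5] / [2, 4] / [6]
  Insert 6 (step 7): P = [1, 2, 6] / [3, 4, 7] / [5];  Q = [1, 3, 5] / [2, 4, 7] / [6]
  Insert 8 (step 8): P = [1, 2, 6, 8] / [3, 4, 7] / [5];  Q = [1, 3, 5, 8] / [2, 4, 7] / [6]
Final shape: (4, 3, 1).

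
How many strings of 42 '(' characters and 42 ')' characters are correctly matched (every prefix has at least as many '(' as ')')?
C_42 = 39044429911904443959240

These balanced parentheses are counted by the Catalan number C_n = (1/(n + 1)) · C(2n, n). For n = 42: C_42 = (1/43) · C(84, 42) = 1678910486211891090247320/43 = 39044429911904443959240.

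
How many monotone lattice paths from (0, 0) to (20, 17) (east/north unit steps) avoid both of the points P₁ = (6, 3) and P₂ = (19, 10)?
Number of paths = 12427427670

Inclusion–exclusion. Total paths: C(37, 20) = 15905368710. Through P₁: C(9, 6)·C(28, 14) = 3369794400. Through P₂: C(29, 19)·C(8, 1) = 160240080. Since P₁ is strictly southwest of P₂, a monotone path through both must visit P₁ then P₂; paths through both = C(9, 6)·C(20, 13)·C(8, 1) = 52093440. Avoid both = 15905368710 − 3369794400 − 160240080 + 52093440 = 12427427670.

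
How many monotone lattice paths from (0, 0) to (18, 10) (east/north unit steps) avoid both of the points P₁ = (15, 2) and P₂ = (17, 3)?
Number of paths = 13094814

Inclusion–exclusion. Total paths: C(28, 18) = 13123110. Through P₁: C(17, 15)·C(11, 3) = 22440. Through P₂: C(20, 17)·C(8, 1) = 9120. Since P₁ is strictly southwest of P₂, a monotone path through both must visit P₁ then P₂; paths through both = C(17, 15)·C(3, 2)·C(8, 1) = 3264. Avoid both = 13123110 − 22440 − 9120 + 3264 = 13094814.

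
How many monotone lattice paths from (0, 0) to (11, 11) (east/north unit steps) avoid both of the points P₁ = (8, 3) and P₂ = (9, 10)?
Number of paths = 405033

Inclusion–exclusion. Total paths: C(22, 11) = 705432. Through P₁: C(11, 8)·C(11, 3) = 27225. Through P₂: C(19, 9)·C(3, 2) = 277134. Since P₁ is strictly southwest of P₂, a monotone path through both must visit P₁ then P₂; paths through both = C(11, 8)·C(8, 1)·C(3, 2) = 3960. Avoid both = 705432 − 27225 − 277134 + 3960 = 405033.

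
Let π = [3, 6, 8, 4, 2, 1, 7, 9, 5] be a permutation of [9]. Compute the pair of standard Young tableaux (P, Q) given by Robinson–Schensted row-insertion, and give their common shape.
P = [1, 4, 5, 9] / [2, 7] / [3, 8] / [6];  Q = [1, 2, 3, 8] / [4, 7] / [5, 9] / [6];  common shape = (4, 2, 2, 1)

Row-insert the values π_1, π_2, … into P one at a time, bumping the leftmost entry strictly greater than the inserted value down to the next row. The recording tableau Q records, in position (i, j), the step at which that cell was added to P.
  Insert 3 (step 1): P = [3];  Q = [1]
  Insert 6 (step 2): P = [3, 6];  Q = [1, 2]
  Insert 8 (step 3): P = [3, 6, 8];  Q = [1, 2, 3]
  Insert 4 (step 4): P = [3, 4, 8] / [6];  Q = [1, 2, 3] / [4]
  Insert 2 (step 5): P = [2, 4, 8] / [3] / [6];  Q = [1, 2, 3] / [4] / [5]
  Insert 1 (step 6): P = [1, 4, 8] / [2] / [3] / [6];  Q = [1, 2, 3] / [4] / [5] / [6]
  Insert 7 (step 7): P = [1, 4, 7] / [2, 8] / [3] / [6];  Q = [1, 2, 3] / [4, 7] / [5] / [6]
  Insert 9 (step 8): P = [1, 4, 7, 9] / [2, 8] / [3] / [6];  Q = [1, 2, 3, 8] / [4, 7] / [5] / [6]
  Insert 5 (step 9): P = [1, 4, 5, 9] / [2, 7] / [3, 8] / [6];  Q = [1, 2, 3, 8] / [4, 7] / [5, 9] / [6]
Final shape: (4, 2, 2, 1).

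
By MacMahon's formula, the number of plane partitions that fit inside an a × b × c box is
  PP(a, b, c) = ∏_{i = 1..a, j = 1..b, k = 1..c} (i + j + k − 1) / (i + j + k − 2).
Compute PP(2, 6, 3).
PP(2, 6, 3) = 2520

Evaluate the triple product over i = 1..2, j = 1..6, k = 1..3. The factors are (2/1) · (3/2) · (4/3) · (3/2) · (4/3) · (5/4) · (4/3) · (5/4) · … (36 factors total). The numerators and denominators telescope so the product is an integer; carrying out the multiplication exactly gives PP(2, 6, 3) = 2520.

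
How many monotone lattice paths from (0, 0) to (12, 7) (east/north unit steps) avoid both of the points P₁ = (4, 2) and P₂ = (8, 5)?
Number of paths = 19653

Inclusion–exclusion. Total paths: C(19, 12) = 50388. Through P₁: C(6, 4)·C(13, 8) = 19305. Through P₂: C(13, 8)·C(6, 4) = 19305. Since P₁ is strictly southwest of P₂, a monotone path through both must visit P₁ then P₂; paths through both = C(6, 4)·C(7, 4)·C(6, 4) = 7875. Avoid both = 50388 − 19305 − 19305 + 7875 = 19653.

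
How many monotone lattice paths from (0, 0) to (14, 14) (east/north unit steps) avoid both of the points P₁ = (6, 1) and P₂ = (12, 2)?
Number of paths = 38688348

Inclusion–exclusion. Total paths: C(28, 14) = 40116600. Through P₁: C(7, 6)·C(21, 8) = 1424430. Through P₂: C(14, 12)·C(14, 2) = 8281. Since P₁ is strictly southwest of P₂, a monotone path through both must visit P₁ then P₂; paths through both = C(7, 6)·C(7, 6)·C(14, 2) = 4459. Avoid both = 40116600 − 1424430 − 8281 + 4459 = 38688348.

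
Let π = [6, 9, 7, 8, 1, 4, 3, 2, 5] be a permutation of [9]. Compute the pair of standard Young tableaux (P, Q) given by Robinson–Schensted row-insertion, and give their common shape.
P = [1, 2, 5] / [3, 7, 8] / [4] / [6] / [9];  Q = [1, 2, 4] / [3, 6, 9] / [5] / [7] / [8];  common shape = (3, 3, 1, 1, 1)

Row-insert the values π_1, π_2, … into P one at a time, bumping the leftmost entry strictly greater than the inserted value down to the next row. The recording tableau Q records, in position (i, j), the step at which that cell was added to P.
  Insert 6 (step 1): P = [6];  Q = [1]
  Insert 9 (step 2): P = [6, 9];  Q = [1, 2]
  Insert 7 (step 3): P = [6, 7] / [9];  Q = [1, 2] / [3]
  Insert 8 (step 4): P = [6, 7, 8] / [9];  Q = [1, 2, 4] / [3]
  Insert 1 (step 5): P = [1, 7, 8] / [6] / [9];  Q = [1, 2, 4] / [3] / [5]
  Insert 4 (step 6): P = [1, 4, 8] / [6, 7] / [9];  Q = [1, 2, 4] / [3, 6] / [5]
  Insert 3 (step 7): P = [1, 3, 8] / [4, 7] / [6] / [9];  Q = [1, 2, 4] / [3, 6] / [5] / [7]
  Insert 2 (step 8): P = [1, 2, 8] / [3, 7] / [4] / [6] / [9];  Q = [1, 2, 4] / [3, 6] / [5] / [7] / [8]
  Insert 5 (step 9): P = [1, 2, 5] / [3, 7, 8] / [4] / [6] / [9];  Q = [1, 2, 4] / [3, 6, 9] / [5] / [7] / [8]
Final shape: (3, 3, 1, 1, 1).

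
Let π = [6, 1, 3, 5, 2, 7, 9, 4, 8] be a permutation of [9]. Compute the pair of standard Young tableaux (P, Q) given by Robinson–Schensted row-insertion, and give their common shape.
P = [1, 2, 4, 7, 8] / [3, 5, 9] / [6];  Q = [1, 3, 4, 6, 7] / [2, 8, 9] / [5];  common shape = (5, 3, 1)

Row-insert the values π_1, π_2, … into P one at a time, bumping the leftmost entry strictly greater than the inserted value down to the next row. The recording tableau Q records, in position (i, j), the step at which that cell was added to P.
  Insert 6 (step 1): P = [6];  Q = [1]
  Insert 1 (step 2): P = [1] / [6];  Q = [1] / [2]
  Insert 3 (step 3): P = [1, 3] / [6];  Q = [1, 3] / [2]
  Insert 5 (step 4): P = [1, 3, 5] / [6];  Q = [1, 3, 4] / [2]
  Insert 2 (step 5): P = [1, 2, 5] / [3] / [6];  Q = [1, 3, 4] / [2] / [5]
  Insert 7 (step 6): P = [1, 2, 5, 7] / [3] / [6];  Q = [1, 3, 4, 6] / [2] / [5]
  Insert 9 (step 7): P = [1, 2, 5, 7, 9] / [3] / [6];  Q = [1, 3, 4, 6, 7] / [2] / [5]
  Insert 4 (step 8): P = [1, 2, 4, 7, 9] / [3, 5] / [6];  Q = [1, 3, 4, 6, 7] / [2, 8] / [5]
  Insert 8 (step 9): P = [1, 2, 4, 7, 8] / [3, 5, 9] / [6];  Q = [1, 3, 4, 6, 7] / [2, 8, 9] / [5]
Final shape: (5, 3, 1).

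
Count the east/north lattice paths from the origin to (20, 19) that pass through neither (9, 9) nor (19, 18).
Number of paths = 25411785410

Inclusion–exclusion. Total paths: C(39, 20) = 68923264410. Through P₁: C(18, 9)·C(21, 11) = 17149051920. Through P₂: C(37, 19)·C(2, 1) = 35345263800. Since P₁ is strictly southwest of P₂, a monotone path through both must visit P₁ then P₂; paths through both = C(18, 9)·C(19, 10)·C(2, 1) = 8982836720. Avoid both = 68923264410 − 17149051920 − 35345263800 + 8982836720 = 25411785410.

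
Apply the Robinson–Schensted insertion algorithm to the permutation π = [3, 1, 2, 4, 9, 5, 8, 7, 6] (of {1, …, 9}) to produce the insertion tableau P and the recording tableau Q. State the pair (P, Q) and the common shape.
P = [1, 2, 4, 5, 6] / [3, 7] / [8] / [9];  Q = [1, 3, 4, 5, 7] / [2, 6] / [8] / [9];  common shape = (5, 2, 1, 1)

Row-insert the values π_1, π_2, … into P one at a time, bumping the leftmost entry strictly greater than the inserted value down to the next row. The recording tableau Q records, in position (i, j), the step at which that cell was added to P.
  Insert 3 (step 1): P = [3];  Q = [1]
  Insert 1 (step 2): P = [1] / [3];  Q = [1] / [2]
  Insert 2 (step 3): P = [1, 2] / [3];  Q = [1, 3] / [2]
  Insert 4 (step 4): P = [1, 2, 4] / [3];  Q = [1, 3, 4] / [2]
  Insert 9 (step 5): P = [1, 2, 4, 9] / [3];  Q = [1, 3, 4, 5] / [2]
  Insert 5 (step 6): P = [1, 2, 4, 5] / [3, 9];  Q = [1, 3, 4, 5] / [2, 6]
  Insert 8 (step 7): P = [1, 2, 4, 5, 8] / [3, 9];  Q = [1, 3, 4, 5, 7] / [2, 6]
  Insert 7 (step 8): P = [1, 2, 4, 5, 7] / [3, 8] / [9];  Q = [1, 3, 4, 5, 7] / [2, 6] / [8]
  Insert 6 (step 9): P = [1, 2, 4, 5, 6] / [3, 7] / [8] / [9];  Q = [1, 3, 4, 5, 7] / [2, 6] / [8] / [9]
Final shape: (5, 2, 1, 1).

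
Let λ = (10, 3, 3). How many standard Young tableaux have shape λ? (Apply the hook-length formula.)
# SYT of shape (10, 3, 3) = 21840

Hook-length formula: f^λ = n! / Π hook(c), product over all cells c of the Young diagram. For λ = (10, 3, 3), n = 16 boxes. Hook lengths by row (left-to-right, top-to-bottom): [12, 11, 10, 7, 6, 5, 4, 3, 2, 1]; [4, 3, 2]; [3, 2, 1]. Product of hooks = 958003200. So f^λ = 16! / 958003200 = 20922789888000 / 958003200 = 21840.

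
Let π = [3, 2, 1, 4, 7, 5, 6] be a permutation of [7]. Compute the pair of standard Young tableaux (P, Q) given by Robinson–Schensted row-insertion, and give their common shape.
P = [1, 4, 5, 6] / [2, 7] / [3];  Q = [1, 4, 5, 7] / [2, 6] / [3];  common shape = (4, 2, 1)

Row-insert the values π_1, π_2, … into P one at a time, bumping the leftmost entry strictly greater than the inserted value down to the next row. The recording tableau Q records, in position (i, j), the step at which that cell was added to P.
  Insert 3 (step 1): P = [3];  Q = [1]
  Insert 2 (step 2): P = [2] / [3];  Q = [1] / [2]
  Insert 1 (step 3): P = [1] / [2] / [3];  Q = [1] / [2] / [3]
  Insert 4 (step 4): P = [1, 4] / [2] / [3];  Q = [1, 4] / [2] / [3]
  Insert 7 (step 5): P = [1, 4, 7] / [2] / [3];  Q = [1, 4, 5] / [2] / [3]
  Insert 5 (step 6): P = [1, 4, 5] / [2, 7] / [3];  Q = [1, 4, 5] / [2, 6] / [3]
  Insert 6 (step 7): P = [1, 4, 5, 6] / [2, 7] / [3];  Q = [1, 4, 5, 7] / [2, 6] / [3]
Final shape: (4, 2, 1).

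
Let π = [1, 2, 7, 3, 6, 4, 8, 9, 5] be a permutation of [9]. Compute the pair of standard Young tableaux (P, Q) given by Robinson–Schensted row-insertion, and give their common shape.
P = [1, 2, 3, 4, 5, 9] / [6, 8] / [7];  Q = [1, 2, 3, 5, 7, 8] / [4, 9] / [6];  common shape = (6, 2, 1)

Row-insert the values π_1, π_2, … into P one at a time, bumping the leftmost entry strictly greater than the inserted value down to the next row. The recording tableau Q records, in position (i, j), the step at which that cell was added to P.
  Insert 1 (step 1): P = [1];  Q = [1]
  Insert 2 (step 2): P = [1, 2];  Q = [1, 2]
  Insert 7 (step 3): P = [1, 2, 7];  Q = [1, 2, 3]
  Insert 3 (step 4): P = [1, 2, 3] / [7];  Q = [1, 2, 3] / [4]
  Insert 6 (step 5): P = [1, 2, 3, 6] / [7];  Q = [1, 2, 3, 5] / [4]
  Insert 4 (step 6): P = [1, 2, 3, 4] / [6] / [7];  Q = [1, 2, 3, 5] / [4] / [6]
  Insert 8 (step 7): P = [1, 2, 3, 4, 8] / [6] / [7];  Q = [1, 2, 3, 5, 7] / [4] / [6]
  Insert 9 (step 8): P = [1, 2, 3, 4, 8, 9] / [6] / [7];  Q = [1, 2, 3, 5, 7, 8] / [4] / [6]
  Insert 5 (step 9): P = [1, 2, 3, 4, 5, 9] / [6, 8] / [7];  Q = [1, 2, 3, 5, 7, 8] / [4, 9] / [6]
Final shape: (6, 2, 1).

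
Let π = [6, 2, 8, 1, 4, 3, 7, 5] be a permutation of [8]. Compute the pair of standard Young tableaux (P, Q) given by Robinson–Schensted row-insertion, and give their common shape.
P = [1, 3, 5] / [2, 4, 7] / [6, 8];  Q = [1, 3, 7] / [2, 5, 8] / [4, 6];  common shape = (3, 3, 2)

Row-insert the values π_1, π_2, … into P one at a time, bumping the leftmost entry strictly greater than the inserted value down to the next row. The recording tableau Q records, in position (i, j), the step at which that cell was added to P.
  Insert 6 (step 1): P = [6];  Q = [1]
  Insert 2 (step 2): P = [2] / [6];  Q = [1] / [2]
  Insert 8 (step 3): P = [2, 8] / [6];  Q = [1, 3] / [2]
  Insert 1 (step 4): P = [1, 8] / [2] / [6];  Q = [1, 3] / [2] / [4]
  Insert 4 (step 5): P = [1, 4] / [2, 8] / [6];  Q = [1, 3] / [2, 5] / [4]
  Insert 3 (step 6): P = [1, 3] / [2, 4] / [6, 8];  Q = [1, 3] / [2, 5] / [4, 6]
  Insert 7 (step 7): P = [1, 3, 7] / [2, 4] / [6, 8];  Q = [1, 3, 7] / [2, 5] / [4, 6]
  Insert 5 (step 8): P = [1, 3, 5] / [2, 4, 7] / [6, 8];  Q = [1, 3, 7] / [2, 5, 8] / [4, 6]
Final shape: (3, 3, 2).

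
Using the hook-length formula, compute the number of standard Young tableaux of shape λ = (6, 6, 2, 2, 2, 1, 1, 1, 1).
# SYT of shape (6, 6, 2, 2, 2, 1, 1, 1, 1) = 615557250

Hook-length formula: f^λ = n! / Π hook(c), product over all cells c of the Young diagram. For λ = (6, 6, 2, 2, 2, 1, 1, 1, 1), n = 22 boxes. Hook lengths by row (left-to-right, top-to-bottom): [14, 9, 5, 4, 3, 2]; [13, 8, 4, 3, 2, 1]; [8, 3]; [7, 2]; [6, 1]; [4]; [3]; [2]; [1]. Product of hooks = 1825988935680. So f^λ = 22! / 1825988935680 = 1124000727777607680000 / 1825988935680 = 615557250.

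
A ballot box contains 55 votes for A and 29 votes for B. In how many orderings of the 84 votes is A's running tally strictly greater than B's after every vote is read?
Strict-lead orderings = 9138154633052788760352

Total orderings of the 84 votes with 55 for A: C(84, 55) = 29523268814478240610368. By the Bertrand ballot formula (Cycle Lemma / reflection principle), the number of orderings in which A is strictly ahead of B throughout is (p − q)/(p + q) · C(p + q, p) = (55 − 29)/(55 + 29) · 29523268814478240610368 = 9138154633052788760352.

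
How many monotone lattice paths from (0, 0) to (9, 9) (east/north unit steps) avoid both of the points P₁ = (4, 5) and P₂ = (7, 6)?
Number of paths = 20624

Inclusion–exclusion. Total paths: C(18, 9) = 48620. Through P₁: C(9, 4)·C(9, 5) = 15876. Through P₂: C(13, 7)·C(5, 2) = 17160. Since P₁ is strictly southwest of P₂, a monotone path through both must visit P₁ then P₂; paths through both = C(9, 4)·C(4, 3)·C(5, 2) = 5040. Avoid both = 48620 − 15876 − 17160 + 5040 = 20624.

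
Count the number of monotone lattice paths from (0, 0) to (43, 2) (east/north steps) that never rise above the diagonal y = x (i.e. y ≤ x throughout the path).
Number of paths = 945

By the reflection principle (André's argument), the number of monotone paths to (43, 2) with n ≤ m that never go above y = x is C(45, 43) − C(45, 44) = 990 − 45 = 945.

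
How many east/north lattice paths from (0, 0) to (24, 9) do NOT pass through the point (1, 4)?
Number of paths = 38075700

Total paths from (0, 0) to (24, 9): C(33, 24) = 38567100. Paths through (1, 4): (paths (0, 0) → (1, 4)) × (paths (1, 4) → (24, 9)) = C(5, 1) · C(28, 23) = 5 · 98280 = 491400. Avoidance count = 38567100 − 491400 = 38075700.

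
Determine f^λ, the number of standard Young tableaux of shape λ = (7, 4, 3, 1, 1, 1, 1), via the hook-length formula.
# SYT of shape (7, 4, 3, 1, 1, 1, 1) = 8078400

Hook-length formula: f^λ = n! / Π hook(c), product over all cells c of the Young diagram. For λ = (7, 4, 3, 1, 1, 1, 1), n = 18 boxes. Hook lengths by row (left-to-right, top-to-bottom): [13, 8, 7, 5, 3, 2, 1]; [9, 4, 3, 1]; [7, 2, 1]; [4]; [3]; [2]; [1]. Product of hooks = 792529920. So f^λ = 18! / 792529920 = 6402373705728000 / 792529920 = 8078400.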